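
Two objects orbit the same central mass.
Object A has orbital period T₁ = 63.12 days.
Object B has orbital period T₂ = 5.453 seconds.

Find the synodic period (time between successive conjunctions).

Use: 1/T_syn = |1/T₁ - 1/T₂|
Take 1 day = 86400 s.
T₁ = 63.12 days = 5.45357 × 10^6 s
T₂ = 5.453 seconds
1/T₁ = 1.83366 × 10^-7 s⁻¹
1/T₂ = 0.183385 s⁻¹
|1/T₁ − 1/T₂| = 0.183385 s⁻¹
T_syn = 1 / |1/T₁ − 1/T₂| = 5.45301 s ≈ 5.453 seconds

Final answer: T_syn = 5.453 seconds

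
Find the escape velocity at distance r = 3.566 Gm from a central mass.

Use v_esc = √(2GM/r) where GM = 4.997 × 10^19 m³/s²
r = 3.566 Gm = 3.566 × 10^9 m
GM = 4.997 × 10^19 m³/s²
2GM/r = 2 × (4.997 × 10^19) / (3.566 × 10^9) = 2.80258 × 10^10 m²/s²
v_esc = √(2GM/r) = 167409 m/s ≈ 167.4 km/s

Final answer: 167.4 km/s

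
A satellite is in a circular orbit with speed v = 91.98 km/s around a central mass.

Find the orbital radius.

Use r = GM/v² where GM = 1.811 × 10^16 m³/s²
v = 91.98 km/s = 91980 m/s
GM = 1.811 × 10^16 m³/s²
v² = 8.46032 × 10^9 m²/s²
r = GM/v² = (1.811 × 10^16) / (8.46032 × 10^9) = 2.14058 × 10^6 m ≈ 2.141 × 10^6 m

Final answer: 2.141 × 10^6 m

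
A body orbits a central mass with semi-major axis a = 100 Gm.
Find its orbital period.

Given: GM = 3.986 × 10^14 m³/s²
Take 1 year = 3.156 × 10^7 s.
a = 100 Gm = 1 × 10^11 m
GM = 3.986 × 10^14 m³/s²
a³ = 1 × 10^33 m³
T = 2π √(a³/GM) = 2π √((1 × 10^33) / (3.986 × 10^14)) = 2π × 1.58391 × 10^9 s
T = 9.95202 × 10^9 s ≈ 315.3 years

Final answer: 315.3 years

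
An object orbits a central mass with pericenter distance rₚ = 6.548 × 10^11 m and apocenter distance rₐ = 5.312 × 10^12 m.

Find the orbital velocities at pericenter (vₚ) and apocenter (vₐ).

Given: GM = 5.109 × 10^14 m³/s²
rₚ = 6.548 × 10^11 m
rₐ = 5.312 × 10^12 m
GM = 5.109 × 10^14 m³/s²
a = (rₚ + rₐ)/2 = 2.9834 × 10^12 m
Vis-viva: v² = GM (2/r − 1/a)
vₚ² = 5.109 × 10^14 × (3.05437 × 10^-12 − 3.35188 × 10^-13) = 1389.23 m²/s²
vₚ = 37.2724 m/s ≈ 37.27 m/s
vₐ² = 5.109 × 10^14 × (3.76506 × 10^-13 − 3.35188 × 10^-13) = 21.1094 m²/s²
vₐ = 4.59449 m/s ≈ 4.594 m/s

Final answer: vₚ = 37.27 m/s, vₐ = 4.594 m/s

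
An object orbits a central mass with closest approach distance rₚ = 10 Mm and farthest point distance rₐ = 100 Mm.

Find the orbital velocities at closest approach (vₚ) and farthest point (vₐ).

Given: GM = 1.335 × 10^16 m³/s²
rₚ = 10 Mm = 1 × 10^7 m
rₐ = 100 Mm = 1 × 10^8 m
GM = 1.335 × 10^16 m³/s²
a = (rₚ + rₐ)/2 = 5.5 × 10^7 m
Vis-viva: v² = GM (2/r − 1/a)
vₚ² = 1.335 × 10^16 × (2 × 10^-7 − 1.81818 × 10^-8) = 2.42727 × 10^9 m²/s²
vₚ = 49267.4 m/s ≈ 49.27 km/s
vₐ² = 1.335 × 10^16 × (2 × 10^-8 − 1.81818 × 10^-8) = 2.42727 × 10^7 m²/s²
vₐ = 4926.74 m/s ≈ 4.927 km/s

Final answer: vₚ = 49.27 km/s, vₐ = 4.927 km/s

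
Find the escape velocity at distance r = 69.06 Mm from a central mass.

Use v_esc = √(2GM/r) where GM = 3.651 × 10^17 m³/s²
r = 69.06 Mm = 6.906 × 10^7 m
GM = 3.651 × 10^17 m³/s²
2GM/r = 2 × (3.651 × 10^17) / (6.906 × 10^7) = 1.05734 × 10^10 m²/s²
v_esc = √(2GM/r) = 102827 m/s ≈ 102.8 km/s

Final answer: 102.8 km/s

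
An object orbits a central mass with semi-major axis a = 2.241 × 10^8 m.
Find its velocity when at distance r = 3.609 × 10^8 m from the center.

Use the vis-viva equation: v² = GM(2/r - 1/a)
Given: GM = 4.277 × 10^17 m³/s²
a = 2.241 × 10^8 m
r = 3.609 × 10^8 m
GM = 4.277 × 10^17 m³/s²
2/r − 1/a = 5.5417 × 10^-9 − 4.46229 × 10^-9 = 1.07941 × 10^-9 m⁻¹
v² = GM (2/r − 1/a) = 4.61663 × 10^8 m²/s²
v = 21486.3 m/s ≈ 21.49 km/s

Final answer: 21.49 km/s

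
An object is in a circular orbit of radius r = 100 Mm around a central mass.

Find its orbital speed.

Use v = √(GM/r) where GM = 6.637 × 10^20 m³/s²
r = 100 Mm = 1 × 10^8 m
GM = 6.637 × 10^20 m³/s²
GM/r = (6.637 × 10^20) / (1 × 10^8) = 6.637 × 10^12 m²/s²
v = √(GM/r) = 2.57624 × 10^6 m/s ≈ 2576 km/s

Final answer: 2576 km/s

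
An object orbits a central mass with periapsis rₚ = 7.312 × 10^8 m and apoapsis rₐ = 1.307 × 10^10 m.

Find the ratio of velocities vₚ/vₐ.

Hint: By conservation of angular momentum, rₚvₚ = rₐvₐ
rₚ = 7.312 × 10^8 m
rₐ = 1.307 × 10^10 m
rₚvₚ = rₐvₐ  ⇒  vₚ/vₐ = rₐ/rₚ
vₚ/vₐ = (1.307 × 10^10) / (7.312 × 10^8) = 17.8747

Final answer: vₚ/vₐ = 17.87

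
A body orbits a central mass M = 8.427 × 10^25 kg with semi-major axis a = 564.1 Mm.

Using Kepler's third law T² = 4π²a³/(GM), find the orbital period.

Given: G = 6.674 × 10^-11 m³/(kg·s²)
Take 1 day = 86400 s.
M = 8.427 × 10^25 kg
GM = G × M = 6.674 × 10^-11 × 8.427 × 10^25 = 5.62418 × 10^15 m³/s²
a = 564.1 Mm = 5.641 × 10^8 m
a³ = 1.79502 × 10^26 m³
T = 2π √(a³/GM) = 2π √((1.79502 × 10^26) / (5.62418 × 10^15)) = 2π × 178651 s
T = 1.1225 × 10^6 s ≈ 12.99 days

Final answer: 12.99 days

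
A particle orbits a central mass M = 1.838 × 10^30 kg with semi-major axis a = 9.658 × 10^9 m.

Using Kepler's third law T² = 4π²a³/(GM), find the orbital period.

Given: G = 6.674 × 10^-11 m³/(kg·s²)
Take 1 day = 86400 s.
M = 1.838 × 10^30 kg
GM = G × M = 6.674 × 10^-11 × 1.838 × 10^30 = 1.22668 × 10^20 m³/s²
a = 9.658 × 10^9 m
a³ = 9.00869 × 10^29 m³
T = 2π √(a³/GM) = 2π √((9.00869 × 10^29) / (1.22668 × 10^20)) = 2π × 85696.9 s
T = 538449 s ≈ 6.232 days

Final answer: 6.232 days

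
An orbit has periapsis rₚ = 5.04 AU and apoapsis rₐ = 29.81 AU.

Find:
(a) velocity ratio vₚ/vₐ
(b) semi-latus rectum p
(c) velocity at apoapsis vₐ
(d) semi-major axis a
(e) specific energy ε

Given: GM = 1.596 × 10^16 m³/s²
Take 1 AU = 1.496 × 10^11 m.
rₚ = 5.04 AU = 7.53984 × 10^11 m
rₐ = 29.81 AU = 4.45958 × 10^12 m
GM = 1.596 × 10^16 m³/s²
a = (rₚ + rₐ)/2 = 2.60678 × 10^12 m
e = (rₐ − rₚ)/(rₐ + rₚ) = (3.70559 × 10^12) / (5.21356 × 10^12) = 0.71076
(a) vₚ/vₐ = rₐ/rₚ (angular momentum) = (4.45958 × 10^12) / (7.53984 × 10^11) = 5.91468 ≈ 5.915
(b) 1 − e² = 0.49482;  p = a(1 − e²) = 2.60678 × 10^12 × 0.49482 = 1.28989 × 10^12 m ≈ 8.622 AU
(c) vₐ² = GM (2/rₐ − 1/a) = 1.596 × 10^16 × (4.48473 × 10^-13 − 3.83615 × 10^-13) = 1035.14 m²/s²;  vₐ = 32.1735 m/s ≈ 32.17 m/s
(d) a = 2.60678 × 10^12 m ≈ 17.43 AU
(e) 2a = 5.21356 × 10^12 m;  ε = −GM/(2a) = -3061.25 J/kg ≈ -3.061 kJ/kg

Final answer:
(a) velocity ratio vₚ/vₐ = 5.915
(b) semi-latus rectum p = 8.622 AU
(c) velocity at apoapsis vₐ = 32.17 m/s
(d) semi-major axis a = 17.43 AU
(e) specific energy ε = -3.061 kJ/kg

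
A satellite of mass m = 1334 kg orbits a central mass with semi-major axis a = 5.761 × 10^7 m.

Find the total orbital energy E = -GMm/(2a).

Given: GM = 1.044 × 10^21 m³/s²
a = 5.761 × 10^7 m
GM = 1.044 × 10^21 m³/s²
2a = 1.1522 × 10^8 m
GMm = 1.044 × 10^21 × 1334 = 1.3927 × 10^24 m³·kg/s²
E = −GMm/(2a) = -1.20873 × 10^16 J ≈ -12.09 PJ

Final answer: -12.09 PJ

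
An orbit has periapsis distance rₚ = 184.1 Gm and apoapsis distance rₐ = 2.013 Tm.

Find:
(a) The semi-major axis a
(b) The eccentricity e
rₚ = 184.1 Gm = 1.841 × 10^11 m
rₐ = 2.013 Tm = 2.013 × 10^12 m
(a) a = (rₚ + rₐ)/2 = 1.09855 × 10^12 m ≈ 1.099 Tm
(b) e = (rₐ − rₚ)/(rₐ + rₚ) = (1.8289 × 10^12) / (2.1971 × 10^12) = 0.832415

Final answer:
(a) a = 1.099 Tm
(b) e = 0.8324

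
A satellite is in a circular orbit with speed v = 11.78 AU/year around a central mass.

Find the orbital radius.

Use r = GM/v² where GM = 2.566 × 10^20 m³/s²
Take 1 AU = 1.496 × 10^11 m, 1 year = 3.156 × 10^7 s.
v = 11.78 AU/year = 55839.3 m/s
GM = 2.566 × 10^20 m³/s²
v² = 3.11803 × 10^9 m²/s²
r = GM/v² = (2.566 × 10^20) / (3.11803 × 10^9) = 8.22956 × 10^10 m ≈ 0.5501 AU

Final answer: 0.5501 AU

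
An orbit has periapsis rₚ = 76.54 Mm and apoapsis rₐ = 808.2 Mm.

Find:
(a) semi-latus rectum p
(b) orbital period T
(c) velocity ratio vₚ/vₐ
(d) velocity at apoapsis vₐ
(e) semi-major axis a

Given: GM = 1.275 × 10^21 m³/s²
rₚ = 76.54 Mm = 7.654 × 10^7 m
rₐ = 808.2 Mm = 8.082 × 10^8 m
GM = 1.275 × 10^21 m³/s²
a = (rₚ + rₐ)/2 = 4.4237 × 10^8 m
e = (rₐ − rₚ)/(rₐ + rₚ) = (7.3166 × 10^8) / (8.8474 × 10^8) = 0.826977
(a) 1 − e² = 0.316108;  p = a(1 − e²) = 4.4237 × 10^8 × 0.316108 = 1.39837 × 10^8 m ≈ 139.8 Mm
(b) a³ = 8.65679 × 10^25 m³;  T = 2π √(a³/GM) = 2π × 260.569 s = 1637.21 s ≈ 27.29 minutes
(c) vₚ/vₐ = rₐ/rₚ (angular momentum) = (8.082 × 10^8) / (7.654 × 10^7) = 10.5592 ≈ 10.56
(d) vₐ² = GM (2/rₐ − 1/a) = 1.275 × 10^21 × (2.47463 × 10^-9 − 2.26055 × 10^-9) = 2.72957 × 10^11 m²/s²;  vₐ = 522453 m/s ≈ 522.5 km/s
(e) a = 4.4237 × 10^8 m ≈ 442.4 Mm

Final answer:
(a) semi-latus rectum p = 139.8 Mm
(b) orbital period T = 27.29 minutes
(c) velocity ratio vₚ/vₐ = 10.56
(d) velocity at apoapsis vₐ = 522.5 km/s
(e) semi-major axis a = 442.4 Mm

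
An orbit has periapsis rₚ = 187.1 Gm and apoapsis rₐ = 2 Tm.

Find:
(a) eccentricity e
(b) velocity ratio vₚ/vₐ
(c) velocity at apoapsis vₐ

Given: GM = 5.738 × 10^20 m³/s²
rₚ = 187.1 Gm = 1.871 × 10^11 m
rₐ = 2 Tm = 2 × 10^12 m
GM = 5.738 × 10^20 m³/s²
a = (rₚ + rₐ)/2 = 1.09355 × 10^12 m
e = (rₐ − rₚ)/(rₐ + rₚ) = (1.8129 × 10^12) / (2.1871 × 10^12) = 0.828906
(a) e = 0.828906 ≈ 0.8289
(b) vₚ/vₐ = rₐ/rₚ (angular momentum) = (2 × 10^12) / (1.871 × 10^11) = 10.6895 ≈ 10.69
(c) vₐ² = GM (2/rₐ − 1/a) = 5.738 × 10^20 × (1 × 10^-12 − 9.14453 × 10^-13) = 4.90869 × 10^7 m²/s²;  vₐ = 7006.21 m/s ≈ 7.006 km/s

Final answer:
(a) eccentricity e = 0.8289
(b) velocity ratio vₚ/vₐ = 10.69
(c) velocity at apoapsis vₐ = 7.006 km/s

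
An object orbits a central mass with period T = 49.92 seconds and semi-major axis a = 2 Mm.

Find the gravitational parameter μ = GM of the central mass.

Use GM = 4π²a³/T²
T = 49.92 seconds
a = 2 Mm = 2 × 10^6 m
a³ = 8 × 10^18 m³
T² = 2492.01 s²
GM = 4π² × (8 × 10^18) / 2492.01 = 1.26736 × 10^17 m³/s²
GM ≈ 1.267 × 10^17 m³/s²

Final answer: GM = 1.267 × 10^17 m³/s²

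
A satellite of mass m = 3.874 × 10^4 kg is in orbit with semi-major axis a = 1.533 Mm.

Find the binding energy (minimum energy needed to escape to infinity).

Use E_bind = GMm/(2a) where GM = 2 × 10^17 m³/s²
a = 1.533 Mm = 1.533 × 10^6 m
GM = 2 × 10^17 m³/s²
m = 3.874 × 10^4 kg
GMm = 2 × 10^17 × 38740 = 7.748 × 10^21 m³·kg/s²
2a = 3.066 × 10^6 m
E_bind = GMm/(2a) = 2.52707 × 10^15 J ≈ 2.527 PJ

Final answer: 2.527 PJ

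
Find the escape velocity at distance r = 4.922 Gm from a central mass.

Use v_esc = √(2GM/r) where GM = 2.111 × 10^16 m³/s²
r = 4.922 Gm = 4.922 × 10^9 m
GM = 2.111 × 10^16 m³/s²
2GM/r = 2 × (2.111 × 10^16) / (4.922 × 10^9) = 8.57781 × 10^6 m²/s²
v_esc = √(2GM/r) = 2928.79 m/s ≈ 2.929 km/s

Final answer: 2.929 km/s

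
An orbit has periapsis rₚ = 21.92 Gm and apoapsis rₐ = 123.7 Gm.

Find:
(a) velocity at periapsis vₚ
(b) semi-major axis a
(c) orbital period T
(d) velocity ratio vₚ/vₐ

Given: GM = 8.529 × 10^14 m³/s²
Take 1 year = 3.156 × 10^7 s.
rₚ = 21.92 Gm = 2.192 × 10^10 m
rₐ = 123.7 Gm = 1.237 × 10^11 m
GM = 8.529 × 10^14 m³/s²
a = (rₚ + rₐ)/2 = 7.281 × 10^10 m
e = (rₐ − rₚ)/(rₐ + rₚ) = (1.0178 × 10^11) / (1.4562 × 10^11) = 0.698942
(a) vₚ² = GM (2/rₚ − 1/a) = 8.529 × 10^14 × (9.12409 × 10^-11 − 1.37344 × 10^-11) = 66105.3 m²/s²;  vₚ = 257.109 m/s ≈ 257.1 m/s
(b) a = 7.281 × 10^10 m ≈ 72.81 Gm
(c) a³ = 3.85987 × 10^32 m³;  T = 2π √(a³/GM) = 2π × 6.72725 × 10^8 s = 4.22686 × 10^9 s ≈ 133.9 years
(d) vₚ/vₐ = rₐ/rₚ (angular momentum) = (1.237 × 10^11) / (2.192 × 10^10) = 5.64325 ≈ 5.643

Final answer:
(a) velocity at periapsis vₚ = 257.1 m/s
(b) semi-major axis a = 72.81 Gm
(c) orbital period T = 133.9 years
(d) velocity ratio vₚ/vₐ = 5.643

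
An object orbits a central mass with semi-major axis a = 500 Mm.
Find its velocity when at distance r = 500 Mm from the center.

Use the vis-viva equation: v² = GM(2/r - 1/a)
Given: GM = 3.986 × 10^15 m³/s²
a = 500 Mm = 5 × 10^8 m
r = 500 Mm = 5 × 10^8 m
GM = 3.986 × 10^15 m³/s²
2/r − 1/a = 4 × 10^-9 − 2 × 10^-9 = 2 × 10^-9 m⁻¹
v² = GM (2/r − 1/a) = 7.972 × 10^6 m²/s²
v = 2823.47 m/s ≈ 2.823 km/s

Final answer: 2.823 km/s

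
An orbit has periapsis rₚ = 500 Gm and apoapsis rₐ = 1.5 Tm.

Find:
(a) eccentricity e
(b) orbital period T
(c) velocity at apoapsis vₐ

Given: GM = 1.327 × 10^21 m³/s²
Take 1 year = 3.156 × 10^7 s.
rₚ = 500 Gm = 5 × 10^11 m
rₐ = 1.5 Tm = 1.5 × 10^12 m
GM = 1.327 × 10^21 m³/s²
a = (rₚ + rₐ)/2 = 1 × 10^12 m
e = (rₐ − rₚ)/(rₐ + rₚ) = (1 × 10^12) / (2 × 10^12) = 0.5
(a) e = 0.5 ≈ 0.5
(b) a³ = 1 × 10^36 m³;  T = 2π √(a³/GM) = 2π × 2.74514 × 10^7 s = 1.72482 × 10^8 s ≈ 5.465 years
(c) vₐ² = GM (2/rₐ − 1/a) = 1.327 × 10^21 × (1.33333 × 10^-12 − 1 × 10^-12) = 4.42333 × 10^8 m²/s²;  vₐ = 21031.7 m/s ≈ 21.03 km/s

Final answer:
(a) eccentricity e = 0.5
(b) orbital period T = 5.465 years
(c) velocity at apoapsis vₐ = 21.03 km/s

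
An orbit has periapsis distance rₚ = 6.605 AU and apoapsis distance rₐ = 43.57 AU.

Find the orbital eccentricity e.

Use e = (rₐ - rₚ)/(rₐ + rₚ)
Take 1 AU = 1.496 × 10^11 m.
rₚ = 6.605 AU = 9.88108 × 10^11 m
rₐ = 43.57 AU = 6.51807 × 10^12 m
rₐ − rₚ = 5.52996 × 10^12 m
rₐ + rₚ = 7.50618 × 10^12 m
e = (rₐ − rₚ)/(rₐ + rₚ) = 0.736721

Final answer: e = 0.7367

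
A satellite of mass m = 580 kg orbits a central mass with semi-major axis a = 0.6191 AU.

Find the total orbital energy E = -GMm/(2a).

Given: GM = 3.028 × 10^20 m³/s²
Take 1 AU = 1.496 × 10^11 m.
a = 0.6191 AU = 9.26174 × 10^10 m
GM = 3.028 × 10^20 m³/s²
2a = 1.85235 × 10^11 m
GMm = 3.028 × 10^20 × 580 = 1.75624 × 10^23 m³·kg/s²
E = −GMm/(2a) = -9.48116 × 10^11 J ≈ -948.1 GJ

Final answer: -948.1 GJ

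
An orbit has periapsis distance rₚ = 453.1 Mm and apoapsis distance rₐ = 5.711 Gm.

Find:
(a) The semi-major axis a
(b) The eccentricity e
rₚ = 453.1 Mm = 4.531 × 10^8 m
rₐ = 5.711 Gm = 5.711 × 10^9 m
(a) a = (rₚ + rₐ)/2 = 3.08205 × 10^9 m ≈ 3.082 Gm
(b) e = (rₐ − rₚ)/(rₐ + rₚ) = (5.2579 × 10^9) / (6.1641 × 10^9) = 0.852987

Final answer:
(a) a = 3.082 Gm
(b) e = 0.853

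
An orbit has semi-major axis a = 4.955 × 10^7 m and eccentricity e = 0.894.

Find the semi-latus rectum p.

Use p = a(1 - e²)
a = 4.955 × 10^7 m
e = 0.894,  e² = 0.799236,  1 − e² = 0.200764
p = a(1 − e²) = 4.955 × 10^7 m × 0.200764 = 9.94786 × 10^6 m ≈ 9.948 × 10^6 m

Final answer: p = 9.948 × 10^6 m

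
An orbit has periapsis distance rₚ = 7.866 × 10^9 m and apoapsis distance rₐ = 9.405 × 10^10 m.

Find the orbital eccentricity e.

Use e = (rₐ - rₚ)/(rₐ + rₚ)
rₚ = 7.866 × 10^9 m
rₐ = 9.405 × 10^10 m
rₐ − rₚ = 8.6184 × 10^10 m
rₐ + rₚ = 1.01916 × 10^11 m
e = (rₐ − rₚ)/(rₐ + rₚ) = 0.845638

Final answer: e = 0.8456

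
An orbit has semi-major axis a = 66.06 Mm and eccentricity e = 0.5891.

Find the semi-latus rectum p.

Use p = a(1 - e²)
a = 66.06 Mm = 6.606 × 10^7 m
e = 0.5891,  e² = 0.347039,  1 − e² = 0.652961
p = a(1 − e²) = 6.606 × 10^7 m × 0.652961 = 4.31346 × 10^7 m ≈ 43.13 Mm

Final answer: p = 43.13 Mm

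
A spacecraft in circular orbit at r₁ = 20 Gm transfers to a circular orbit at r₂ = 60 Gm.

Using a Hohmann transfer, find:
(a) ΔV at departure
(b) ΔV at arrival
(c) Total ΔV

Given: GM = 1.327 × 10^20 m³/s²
r₁ = 20 Gm = 2 × 10^10 m
r₂ = 60 Gm = 6 × 10^10 m
GM = 1.327 × 10^20 m³/s²
Transfer ellipse: a_t = (r₁ + r₂)/2 = 4 × 10^10 m
Circular speed at r₁: v₁ = √(GM/r₁) = 81455.5 m/s
Transfer speed at r₁ (periapsis): v₁ₜ = √(GM(2/r₁ − 1/a_t)) = 99762.2 m/s
(a) ΔV₁ = v₁ₜ − v₁ = 18306.7 m/s ≈ 18.31 km/s
Circular speed at r₂: v₂ = √(GM/r₂) = 47028.4 m/s
Transfer speed at r₂ (apoapsis): v₂ₜ = √(GM(2/r₂ − 1/a_t)) = 33254.1 m/s
(b) ΔV₂ = v₂ − v₂ₜ = 13774.3 m/s ≈ 13.77 km/s
(c) ΔV_total = ΔV₁ + ΔV₂ = 32081 m/s ≈ 32.08 km/s

Final answer:
(a) ΔV₁ = 18.31 km/s
(b) ΔV₂ = 13.77 km/s
(c) ΔV_total = 32.08 km/s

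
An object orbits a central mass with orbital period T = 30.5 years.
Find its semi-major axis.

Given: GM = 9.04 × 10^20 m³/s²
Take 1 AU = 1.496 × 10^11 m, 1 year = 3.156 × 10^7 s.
T = 30.5 years = 9.6258 × 10^8 s
GM = 9.04 × 10^20 m³/s²
Kepler's third law: a³ = GM T² / (4π²)
T² = 9.2656 × 10^17 s²
a³ = (9.04 × 10^20) × (9.2656 × 10^17) / (4π²) = 2.12169 × 10^37 m³
a = (a³)^(1/3) = 2.76839 × 10^12 m ≈ 18.51 AU

Final answer: 18.51 AU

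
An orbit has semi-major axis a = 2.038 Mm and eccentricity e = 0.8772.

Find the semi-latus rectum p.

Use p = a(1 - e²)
a = 2.038 Mm = 2.038 × 10^6 m
e = 0.8772,  e² = 0.76948,  1 − e² = 0.23052
p = a(1 − e²) = 2.038 × 10^6 m × 0.23052 = 469800 m ≈ 469.8 km

Final answer: p = 469.8 km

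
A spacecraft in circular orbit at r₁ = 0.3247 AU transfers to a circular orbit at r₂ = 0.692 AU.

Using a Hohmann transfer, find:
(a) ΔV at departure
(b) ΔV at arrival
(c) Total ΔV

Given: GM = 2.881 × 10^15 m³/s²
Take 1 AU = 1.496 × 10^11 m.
r₁ = 0.3247 AU = 4.85751 × 10^10 m
r₂ = 0.692 AU = 1.03523 × 10^11 m
GM = 2.881 × 10^15 m³/s²
Transfer ellipse: a_t = (r₁ + r₂)/2 = 7.60492 × 10^10 m
Circular speed at r₁: v₁ = √(GM/r₁) = 243.537 m/s
Transfer speed at r₁ (periapsis): v₁ₜ = √(GM(2/r₁ − 1/a_t)) = 284.143 m/s
(a) ΔV₁ = v₁ₜ − v₁ = 40.6057 m/s ≈ 40.61 m/s
Circular speed at r₂: v₂ = √(GM/r₂) = 166.822 m/s
Transfer speed at r₂ (apoapsis): v₂ₜ = √(GM(2/r₂ − 1/a_t)) = 133.325 m/s
(b) ΔV₂ = v₂ − v₂ₜ = 33.4965 m/s ≈ 33.5 m/s
(c) ΔV_total = ΔV₁ + ΔV₂ = 74.1022 m/s ≈ 74.1 m/s

Final answer:
(a) ΔV₁ = 40.61 m/s
(b) ΔV₂ = 33.5 m/s
(c) ΔV_total = 74.1 m/s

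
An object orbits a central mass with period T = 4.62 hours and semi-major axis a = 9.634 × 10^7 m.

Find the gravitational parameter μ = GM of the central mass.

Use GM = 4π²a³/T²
T = 4.62 hours = 16632 s
a = 9.634 × 10^7 m
a³ = 8.9417 × 10^23 m³
T² = 2.76623 × 10^8 s²
GM = 4π² × (8.9417 × 10^23) / (2.76623 × 10^8) = 1.27612 × 10^17 m³/s²
GM ≈ 1.276 × 10^17 m³/s²

Final answer: GM = 1.276 × 10^17 m³/s²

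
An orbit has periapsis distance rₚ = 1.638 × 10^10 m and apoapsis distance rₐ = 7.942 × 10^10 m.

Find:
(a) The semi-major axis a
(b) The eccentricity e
rₚ = 1.638 × 10^10 m
rₐ = 7.942 × 10^10 m
(a) a = (rₚ + rₐ)/2 = 4.79 × 10^10 m ≈ 4.79 × 10^10 m
(b) e = (rₐ − rₚ)/(rₐ + rₚ) = (6.304 × 10^10) / (9.58 × 10^10) = 0.658038

Final answer:
(a) a = 4.79 × 10^10 m
(b) e = 0.658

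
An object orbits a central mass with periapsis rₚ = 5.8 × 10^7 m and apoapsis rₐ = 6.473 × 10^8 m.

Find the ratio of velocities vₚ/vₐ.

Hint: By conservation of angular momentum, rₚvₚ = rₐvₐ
rₚ = 5.8 × 10^7 m
rₐ = 6.473 × 10^8 m
rₚvₚ = rₐvₐ  ⇒  vₚ/vₐ = rₐ/rₚ
vₚ/vₐ = (6.473 × 10^8) / (5.8 × 10^7) = 11.1603

Final answer: vₚ/vₐ = 11.16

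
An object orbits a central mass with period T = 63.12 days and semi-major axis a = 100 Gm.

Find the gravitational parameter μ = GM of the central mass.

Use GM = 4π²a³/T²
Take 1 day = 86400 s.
T = 63.12 days = 5.45357 × 10^6 s
a = 100 Gm = 1 × 10^11 m
a³ = 1 × 10^33 m³
T² = 2.97414 × 10^13 s²
GM = 4π² × (1 × 10^33) / (2.97414 × 10^13) = 1.32739 × 10^21 m³/s²
GM ≈ 1.327 × 10^21 m³/s²

Final answer: GM = 1.327 × 10^21 m³/s²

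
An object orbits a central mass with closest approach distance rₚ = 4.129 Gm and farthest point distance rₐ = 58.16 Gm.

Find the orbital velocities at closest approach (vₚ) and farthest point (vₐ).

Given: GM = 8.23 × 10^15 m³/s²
rₚ = 4.129 Gm = 4.129 × 10^9 m
rₐ = 58.16 Gm = 5.816 × 10^10 m
GM = 8.23 × 10^15 m³/s²
a = (rₚ + rₐ)/2 = 3.11445 × 10^10 m
Vis-viva: v² = GM (2/r − 1/a)
vₚ² = 8.23 × 10^15 × (4.84379 × 10^-10 − 3.21084 × 10^-11) = 3.72219 × 10^6 m²/s²
vₚ = 1929.3 m/s ≈ 1.929 km/s
vₐ² = 8.23 × 10^15 × (3.43879 × 10^-11 − 3.21084 × 10^-11) = 18760.3 m²/s²
vₐ = 136.968 m/s ≈ 137 m/s

Final answer: vₚ = 1.929 km/s, vₐ = 137 m/s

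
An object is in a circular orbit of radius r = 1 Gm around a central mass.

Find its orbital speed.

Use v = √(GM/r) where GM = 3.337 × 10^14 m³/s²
r = 1 Gm = 1 × 10^9 m
GM = 3.337 × 10^14 m³/s²
GM/r = (3.337 × 10^14) / (1 × 10^9) = 333700 m²/s²
v = √(GM/r) = 577.668 m/s ≈ 577.7 m/s

Final answer: 577.7 m/s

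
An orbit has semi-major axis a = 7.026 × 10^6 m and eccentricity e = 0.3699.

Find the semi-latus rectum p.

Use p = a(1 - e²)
a = 7.026 × 10^6 m
e = 0.3699,  e² = 0.136826,  1 − e² = 0.863174
p = a(1 − e²) = 7.026 × 10^6 m × 0.863174 = 6.06466 × 10^6 m ≈ 6.065 × 10^6 m

Final answer: p = 6.065 × 10^6 m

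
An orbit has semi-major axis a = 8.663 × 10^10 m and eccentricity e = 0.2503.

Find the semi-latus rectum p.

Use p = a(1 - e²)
a = 8.663 × 10^10 m
e = 0.2503,  e² = 0.0626501,  1 − e² = 0.93735
p = a(1 − e²) = 8.663 × 10^10 m × 0.93735 = 8.12026 × 10^10 m ≈ 8.12 × 10^10 m

Final answer: p = 8.12 × 10^10 m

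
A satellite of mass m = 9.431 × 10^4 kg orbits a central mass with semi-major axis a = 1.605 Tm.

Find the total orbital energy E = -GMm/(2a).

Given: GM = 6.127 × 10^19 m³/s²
a = 1.605 Tm = 1.605 × 10^12 m
GM = 6.127 × 10^19 m³/s²
2a = 3.21 × 10^12 m
GMm = 6.127 × 10^19 × 94310 = 5.77837 × 10^24 m³·kg/s²
E = −GMm/(2a) = -1.80012 × 10^12 J ≈ -1.8 TJ

Final answer: -1.8 TJ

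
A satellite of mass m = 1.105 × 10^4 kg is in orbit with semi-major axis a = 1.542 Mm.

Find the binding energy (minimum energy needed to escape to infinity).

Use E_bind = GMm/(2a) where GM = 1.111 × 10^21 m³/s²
a = 1.542 Mm = 1.542 × 10^6 m
GM = 1.111 × 10^21 m³/s²
m = 1.105 × 10^4 kg
GMm = 1.111 × 10^21 × 11050 = 1.22765 × 10^25 m³·kg/s²
2a = 3.084 × 10^6 m
E_bind = GMm/(2a) = 3.98072 × 10^18 J ≈ 3.981 EJ

Final answer: 3.981 EJ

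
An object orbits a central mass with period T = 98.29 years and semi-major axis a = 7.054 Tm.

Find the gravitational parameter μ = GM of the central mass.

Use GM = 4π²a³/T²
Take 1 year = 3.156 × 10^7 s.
T = 98.29 years = 3.10203 × 10^9 s
a = 7.054 Tm = 7.054 × 10^12 m
a³ = 3.50999 × 10^38 m³
T² = 9.62261 × 10^18 s²
GM = 4π² × (3.50999 × 10^38) / (9.62261 × 10^18) = 1.44004 × 10^21 m³/s²
GM ≈ 1.44 × 10^21 m³/s²

Final answer: GM = 1.44 × 10^21 m³/s²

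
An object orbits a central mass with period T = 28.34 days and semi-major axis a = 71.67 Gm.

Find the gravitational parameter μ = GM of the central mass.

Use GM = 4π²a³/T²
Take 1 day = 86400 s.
T = 28.34 days = 2.44858 × 10^6 s
a = 71.67 Gm = 7.167 × 10^10 m
a³ = 3.68139 × 10^32 m³
T² = 5.99552 × 10^12 s²
GM = 4π² × (3.68139 × 10^32) / (5.99552 × 10^12) = 2.42407 × 10^21 m³/s²
GM ≈ 2.424 × 10^21 m³/s²

Final answer: GM = 2.424 × 10^21 m³/s²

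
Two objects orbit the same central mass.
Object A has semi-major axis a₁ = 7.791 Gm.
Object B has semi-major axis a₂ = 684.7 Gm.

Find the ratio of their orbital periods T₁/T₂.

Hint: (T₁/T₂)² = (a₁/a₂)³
a₁ = 7.791 Gm = 7.791 × 10^9 m
a₂ = 684.7 Gm = 6.847 × 10^11 m
a₁/a₂ = 0.0113787
T₁/T₂ = (a₁/a₂)^(3/2) = (0.0113787)^1.5 = 0.00121378

Final answer: T₁/T₂ = 0.001214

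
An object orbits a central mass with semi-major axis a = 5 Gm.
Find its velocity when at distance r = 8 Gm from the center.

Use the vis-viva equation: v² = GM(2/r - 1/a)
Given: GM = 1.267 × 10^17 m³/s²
a = 5 Gm = 5 × 10^9 m
r = 8 Gm = 8 × 10^9 m
GM = 1.267 × 10^17 m³/s²
2/r − 1/a = 2.5 × 10^-10 − 2 × 10^-10 = 5 × 10^-11 m⁻¹
v² = GM (2/r − 1/a) = 6.335 × 10^6 m²/s²
v = 2516.94 m/s ≈ 2.517 km/s

Final answer: 2.517 km/s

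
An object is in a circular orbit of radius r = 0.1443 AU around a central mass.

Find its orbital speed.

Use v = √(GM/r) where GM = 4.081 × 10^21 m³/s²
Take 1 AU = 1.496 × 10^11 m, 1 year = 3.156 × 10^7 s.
r = 0.1443 AU = 2.15873 × 10^10 m
GM = 4.081 × 10^21 m³/s²
GM/r = (4.081 × 10^21) / (2.15873 × 10^10) = 1.89047 × 10^11 m²/s²
v = √(GM/r) = 434795 m/s ≈ 91.73 AU/year

Final answer: 91.73 AU/year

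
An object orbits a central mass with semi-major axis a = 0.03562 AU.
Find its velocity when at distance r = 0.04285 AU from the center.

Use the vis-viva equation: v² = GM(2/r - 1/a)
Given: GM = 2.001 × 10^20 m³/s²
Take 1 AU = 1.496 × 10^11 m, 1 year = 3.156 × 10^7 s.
a = 0.03562 AU = 5.32875 × 10^9 m
r = 0.04285 AU = 6.41036 × 10^9 m
GM = 2.001 × 10^20 m³/s²
2/r − 1/a = 3.11995 × 10^-10 − 1.87661 × 10^-10 = 1.24334 × 10^-10 m⁻¹
v² = GM (2/r − 1/a) = 2.48792 × 10^10 m²/s²
v = 157731 m/s ≈ 33.28 AU/year

Final answer: 33.28 AU/year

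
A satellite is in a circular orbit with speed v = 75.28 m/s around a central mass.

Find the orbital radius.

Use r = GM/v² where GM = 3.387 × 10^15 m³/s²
v = 75.28 m/s
GM = 3.387 × 10^15 m³/s²
v² = 5667.08 m²/s²
r = GM/v² = (3.387 × 10^15) / 5667.08 = 5.97662 × 10^11 m ≈ 5.977 × 10^11 m

Final answer: 5.977 × 10^11 m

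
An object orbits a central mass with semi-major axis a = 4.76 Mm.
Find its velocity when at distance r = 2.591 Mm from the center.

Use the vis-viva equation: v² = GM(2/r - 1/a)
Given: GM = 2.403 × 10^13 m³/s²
a = 4.76 Mm = 4.76 × 10^6 m
r = 2.591 Mm = 2.591 × 10^6 m
GM = 2.403 × 10^13 m³/s²
2/r − 1/a = 7.71903 × 10^-7 − 2.10084 × 10^-7 = 5.61819 × 10^-7 m⁻¹
v² = GM (2/r − 1/a) = 1.35005 × 10^7 m²/s²
v = 3674.3 m/s ≈ 3.674 km/s

Final answer: 3.674 km/s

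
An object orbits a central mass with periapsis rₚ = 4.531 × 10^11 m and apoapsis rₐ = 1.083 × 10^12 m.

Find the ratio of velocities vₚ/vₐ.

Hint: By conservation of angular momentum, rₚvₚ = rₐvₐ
rₚ = 4.531 × 10^11 m
rₐ = 1.083 × 10^12 m
rₚvₚ = rₐvₐ  ⇒  vₚ/vₐ = rₐ/rₚ
vₚ/vₐ = (1.083 × 10^12) / (4.531 × 10^11) = 2.3902

Final answer: vₚ/vₐ = 2.39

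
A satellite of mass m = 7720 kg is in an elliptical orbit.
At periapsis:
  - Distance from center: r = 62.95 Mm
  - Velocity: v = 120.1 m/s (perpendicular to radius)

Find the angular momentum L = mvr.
r = 62.95 Mm = 6.295 × 10^7 m
v = 120.1 m/s
vr = 120.1 × 6.295 × 10^7 = 7.5603 × 10^9 m²/s
L = m × vr = 7720 × 7.5603 × 10^9 = 5.83655 × 10^13 kg·m²/s ≈ 5.837 × 10^13 kg·m²/s

Final answer: L = 5.837 × 10^13 kg·m²/s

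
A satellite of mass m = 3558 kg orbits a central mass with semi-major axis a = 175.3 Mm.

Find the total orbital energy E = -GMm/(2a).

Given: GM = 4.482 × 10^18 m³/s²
a = 175.3 Mm = 1.753 × 10^8 m
GM = 4.482 × 10^18 m³/s²
2a = 3.506 × 10^8 m
GMm = 4.482 × 10^18 × 3558 = 1.5947 × 10^22 m³·kg/s²
E = −GMm/(2a) = -4.54848 × 10^13 J ≈ -45.48 TJ

Final answer: -45.48 TJ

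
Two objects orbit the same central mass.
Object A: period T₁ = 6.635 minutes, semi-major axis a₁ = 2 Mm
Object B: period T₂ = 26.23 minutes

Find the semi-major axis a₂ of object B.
T₁ = 6.635 minutes = 398.1 s
T₂ = 26.23 minutes = 1573.8 s
a₁ = 2 Mm = 2 × 10^6 m
Kepler's third law: (T₂/T₁)² = (a₂/a₁)³  ⇒  a₂ = a₁ (T₂/T₁)^(2/3)
T₂/T₁ = 3.95328
(T₂/T₁)^(2/3) = 2.50018
a₂ = 2 × 10^6 m × 2.50018 = 5.00036 × 10^6 m ≈ 5 Mm

Final answer: a₂ = 5 Mm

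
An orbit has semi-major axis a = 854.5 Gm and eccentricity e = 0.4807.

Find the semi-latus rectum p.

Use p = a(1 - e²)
a = 854.5 Gm = 8.545 × 10^11 m
e = 0.4807,  e² = 0.231072,  1 − e² = 0.768928
p = a(1 − e²) = 8.545 × 10^11 m × 0.768928 = 6.57049 × 10^11 m ≈ 657 Gm

Final answer: p = 657 Gm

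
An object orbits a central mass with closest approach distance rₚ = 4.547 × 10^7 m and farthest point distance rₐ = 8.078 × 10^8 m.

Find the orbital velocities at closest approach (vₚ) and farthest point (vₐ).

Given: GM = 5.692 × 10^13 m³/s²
rₚ = 4.547 × 10^7 m
rₐ = 8.078 × 10^8 m
GM = 5.692 × 10^13 m³/s²
a = (rₚ + rₐ)/2 = 4.26635 × 10^8 m
Vis-viva: v² = GM (2/r − 1/a)
vₚ² = 5.692 × 10^13 × (4.3985 × 10^-8 − 2.34392 × 10^-9) = 2.37021 × 10^6 m²/s²
vₚ = 1539.55 m/s ≈ 1.54 km/s
vₐ² = 5.692 × 10^13 × (2.47586 × 10^-9 − 2.34392 × 10^-9) = 7509.82 m²/s²
vₐ = 86.6592 m/s ≈ 86.66 m/s

Final answer: vₚ = 1.54 km/s, vₐ = 86.66 m/s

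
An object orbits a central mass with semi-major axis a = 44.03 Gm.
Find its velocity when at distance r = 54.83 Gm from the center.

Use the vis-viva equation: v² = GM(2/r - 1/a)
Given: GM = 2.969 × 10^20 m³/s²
a = 44.03 Gm = 4.403 × 10^10 m
r = 54.83 Gm = 5.483 × 10^10 m
GM = 2.969 × 10^20 m³/s²
2/r − 1/a = 3.64764 × 10^-11 − 2.27118 × 10^-11 = 1.37646 × 10^-11 m⁻¹
v² = GM (2/r − 1/a) = 4.08671 × 10^9 m²/s²
v = 63927.4 m/s ≈ 63.93 km/s

Final answer: 63.93 km/s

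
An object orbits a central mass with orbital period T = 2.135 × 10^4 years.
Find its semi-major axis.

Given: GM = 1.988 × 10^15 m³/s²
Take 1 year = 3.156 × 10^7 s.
T = 2.135 × 10^4 years = 6.73806 × 10^11 s
GM = 1.988 × 10^15 m³/s²
Kepler's third law: a³ = GM T² / (4π²)
T² = 4.54015 × 10^23 s²
a³ = (1.988 × 10^15) × (4.54015 × 10^23) / (4π²) = 2.28626 × 10^37 m³
a = (a³)^(1/3) = 2.83819 × 10^12 m ≈ 2.838 × 10^12 m

Final answer: 2.838 × 10^12 m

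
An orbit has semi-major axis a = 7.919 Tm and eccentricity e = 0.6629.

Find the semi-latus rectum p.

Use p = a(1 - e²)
a = 7.919 Tm = 7.919 × 10^12 m
e = 0.6629,  e² = 0.439436,  1 − e² = 0.560564
p = a(1 − e²) = 7.919 × 10^12 m × 0.560564 = 4.4391 × 10^12 m ≈ 4.439 Tm

Final answer: p = 4.439 Tm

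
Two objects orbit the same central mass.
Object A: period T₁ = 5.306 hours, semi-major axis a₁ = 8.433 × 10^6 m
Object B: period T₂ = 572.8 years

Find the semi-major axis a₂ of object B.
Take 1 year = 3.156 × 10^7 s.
T₁ = 5.306 hours = 19101.6 s
T₂ = 572.8 years = 1.80776 × 10^10 s
a₁ = 8.433 × 10^6 m
Kepler's third law: (T₂/T₁)² = (a₂/a₁)³  ⇒  a₂ = a₁ (T₂/T₁)^(2/3)
T₂/T₁ = 946390
(T₂/T₁)^(2/3) = 9639.33
a₂ = 8.433 × 10^6 m × 9639.33 = 8.12885 × 10^10 m ≈ 8.129 × 10^10 m

Final answer: a₂ = 8.129 × 10^10 m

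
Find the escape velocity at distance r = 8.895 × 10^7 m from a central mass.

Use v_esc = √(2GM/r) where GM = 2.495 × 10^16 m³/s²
r = 8.895 × 10^7 m
GM = 2.495 × 10^16 m³/s²
2GM/r = 2 × (2.495 × 10^16) / (8.895 × 10^7) = 5.60989 × 10^8 m²/s²
v_esc = √(2GM/r) = 23685.2 m/s ≈ 23.69 km/s

Final answer: 23.69 km/s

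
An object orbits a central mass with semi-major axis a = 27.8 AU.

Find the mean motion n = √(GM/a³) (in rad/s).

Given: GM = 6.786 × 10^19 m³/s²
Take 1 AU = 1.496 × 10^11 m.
a = 27.8 AU = 4.15888 × 10^12 m
GM = 6.786 × 10^19 m³/s²
a³ = 7.19332 × 10^37 m³
GM/a³ = (6.786 × 10^19) / (7.19332 × 10^37) = 9.43376 × 10^-19 s⁻²
n = √(GM/a³) = 9.71275 × 10^-10 rad/s ≈ 9.713 × 10^-10 rad/s

Final answer: n = 9.713 × 10^-10 rad/s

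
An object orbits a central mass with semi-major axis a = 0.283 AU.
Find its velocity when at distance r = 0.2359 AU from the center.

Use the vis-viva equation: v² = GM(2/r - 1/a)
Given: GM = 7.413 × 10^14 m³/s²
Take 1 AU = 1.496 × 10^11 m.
a = 0.283 AU = 4.23368 × 10^10 m
r = 0.2359 AU = 3.52906 × 10^10 m
GM = 7.413 × 10^14 m³/s²
2/r − 1/a = 5.66723 × 10^-11 − 2.36201 × 10^-11 = 3.30521 × 10^-11 m⁻¹
v² = GM (2/r − 1/a) = 24501.5 m²/s²
v = 156.53 m/s ≈ 156.5 m/s

Final answer: 156.5 m/s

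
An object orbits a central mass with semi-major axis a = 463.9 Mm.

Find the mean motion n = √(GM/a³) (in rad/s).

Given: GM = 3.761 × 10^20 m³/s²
a = 463.9 Mm = 4.639 × 10^8 m
GM = 3.761 × 10^20 m³/s²
a³ = 9.98328 × 10^25 m³
GM/a³ = (3.761 × 10^20) / (9.98328 × 10^25) = 3.7673 × 10^-6 s⁻²
n = √(GM/a³) = 0.00194095 rad/s ≈ 0.001941 rad/s

Final answer: n = 0.001941 rad/s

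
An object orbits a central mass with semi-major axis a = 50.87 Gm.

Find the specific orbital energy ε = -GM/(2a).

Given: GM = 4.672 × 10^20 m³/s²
a = 50.87 Gm = 5.087 × 10^10 m
GM = 4.672 × 10^20 m³/s²
2a = 1.0174 × 10^11 m
ε = −GM/(2a) = -4.5921 × 10^9 J/kg ≈ -4.592 GJ/kg

Final answer: -4.592 GJ/kg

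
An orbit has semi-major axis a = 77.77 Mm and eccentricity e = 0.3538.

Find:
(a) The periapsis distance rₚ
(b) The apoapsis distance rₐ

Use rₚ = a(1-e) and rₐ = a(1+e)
a = 77.77 Mm = 7.777 × 10^7 m
e = 0.3538:  1 − e = 0.6462,  1 + e = 1.3538
(a) rₚ = a(1 − e) = 7.777 × 10^7 m × 0.6462 = 5.0255 × 10^7 m ≈ 50.25 Mm
(b) rₐ = a(1 + e) = 7.777 × 10^7 m × 1.3538 = 1.05285 × 10^8 m ≈ 105.3 Mm

Final answer:
(a) rₚ = 50.25 Mm
(b) rₐ = 105.3 Mm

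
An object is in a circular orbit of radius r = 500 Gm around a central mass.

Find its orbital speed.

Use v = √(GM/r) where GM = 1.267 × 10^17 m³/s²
r = 500 Gm = 5 × 10^11 m
GM = 1.267 × 10^17 m³/s²
GM/r = (1.267 × 10^17) / (5 × 10^11) = 253400 m²/s²
v = √(GM/r) = 503.389 m/s ≈ 503.4 m/s

Final answer: 503.4 m/s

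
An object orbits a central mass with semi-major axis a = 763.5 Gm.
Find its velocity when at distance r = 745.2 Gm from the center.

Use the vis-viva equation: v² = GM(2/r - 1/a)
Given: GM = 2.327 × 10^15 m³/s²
a = 763.5 Gm = 7.635 × 10^11 m
r = 745.2 Gm = 7.452 × 10^11 m
GM = 2.327 × 10^15 m³/s²
2/r − 1/a = 2.68384 × 10^-12 − 1.30976 × 10^-12 = 1.37409 × 10^-12 m⁻¹
v² = GM (2/r − 1/a) = 3197.5 m²/s²
v = 56.5464 m/s ≈ 56.55 m/s

Final answer: 56.55 m/s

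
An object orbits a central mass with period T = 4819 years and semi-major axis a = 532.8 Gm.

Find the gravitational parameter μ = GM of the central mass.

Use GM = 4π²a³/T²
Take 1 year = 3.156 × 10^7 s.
T = 4819 years = 1.52088 × 10^11 s
a = 532.8 Gm = 5.328 × 10^11 m
a³ = 1.51249 × 10^35 m³
T² = 2.31307 × 10^22 s²
GM = 4π² × (1.51249 × 10^35) / (2.31307 × 10^22) = 2.58145 × 10^14 m³/s²
GM ≈ 2.581 × 10^14 m³/s²

Final answer: GM = 2.581 × 10^14 m³/s²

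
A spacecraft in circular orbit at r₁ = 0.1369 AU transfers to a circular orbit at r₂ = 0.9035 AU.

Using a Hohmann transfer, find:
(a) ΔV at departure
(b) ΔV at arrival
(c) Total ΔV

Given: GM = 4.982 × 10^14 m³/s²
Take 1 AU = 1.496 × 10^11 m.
r₁ = 0.1369 AU = 2.04802 × 10^10 m
r₂ = 0.9035 AU = 1.35164 × 10^11 m
GM = 4.982 × 10^14 m³/s²
Transfer ellipse: a_t = (r₁ + r₂)/2 = 7.78219 × 10^10 m
Circular speed at r₁: v₁ = √(GM/r₁) = 155.968 m/s
Transfer speed at r₁ (periapsis): v₁ₜ = √(GM(2/r₁ − 1/a_t)) = 205.548 m/s
(a) ΔV₁ = v₁ₜ − v₁ = 49.5804 m/s ≈ 49.58 m/s
Circular speed at r₂: v₂ = √(GM/r₂) = 60.7116 m/s
Transfer speed at r₂ (apoapsis): v₂ₜ = √(GM(2/r₂ − 1/a_t)) = 31.145 m/s
(b) ΔV₂ = v₂ − v₂ₜ = 29.5666 m/s ≈ 29.57 m/s
(c) ΔV_total = ΔV₁ + ΔV₂ = 79.147 m/s ≈ 79.15 m/s

Final answer:
(a) ΔV₁ = 49.58 m/s
(b) ΔV₂ = 29.57 m/s
(c) ΔV_total = 79.15 m/s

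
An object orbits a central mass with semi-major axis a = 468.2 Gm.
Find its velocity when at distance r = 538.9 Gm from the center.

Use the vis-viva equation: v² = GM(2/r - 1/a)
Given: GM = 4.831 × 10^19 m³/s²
a = 468.2 Gm = 4.682 × 10^11 m
r = 538.9 Gm = 5.389 × 10^11 m
GM = 4.831 × 10^19 m³/s²
2/r − 1/a = 3.71126 × 10^-12 − 2.13584 × 10^-12 = 1.57542 × 10^-12 m⁻¹
v² = GM (2/r − 1/a) = 7.61087 × 10^7 m²/s²
v = 8724.03 m/s ≈ 8.724 km/s

Final answer: 8.724 km/s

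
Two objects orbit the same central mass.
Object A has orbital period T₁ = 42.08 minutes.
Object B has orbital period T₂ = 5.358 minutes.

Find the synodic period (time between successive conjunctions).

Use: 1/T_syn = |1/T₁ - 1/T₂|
T₁ = 42.08 minutes = 2524.8 s
T₂ = 5.358 minutes = 321.48 s
1/T₁ = 0.000396071 s⁻¹
1/T₂ = 0.00311061 s⁻¹
|1/T₁ − 1/T₂| = 0.00271454 s⁻¹
T_syn = 1 / |1/T₁ − 1/T₂| = 368.386 s ≈ 6.14 minutes

Final answer: T_syn = 6.14 minutes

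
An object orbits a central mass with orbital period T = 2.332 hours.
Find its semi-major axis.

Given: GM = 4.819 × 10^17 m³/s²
T = 2.332 hours = 8395.2 s
GM = 4.819 × 10^17 m³/s²
Kepler's third law: a³ = GM T² / (4π²)
T² = 7.04794 × 10^7 s²
a³ = (4.819 × 10^17) × (7.04794 × 10^7) / (4π²) = 8.60319 × 10^23 m³
a = (a³)^(1/3) = 9.51086 × 10^7 m ≈ 95.11 Mm

Final answer: 95.11 Mm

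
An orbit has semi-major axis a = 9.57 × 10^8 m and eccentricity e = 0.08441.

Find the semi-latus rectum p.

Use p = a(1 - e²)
a = 9.57 × 10^8 m
e = 0.08441,  e² = 0.00712505,  1 − e² = 0.992875
p = a(1 − e²) = 9.57 × 10^8 m × 0.992875 = 9.50181 × 10^8 m ≈ 9.502 × 10^8 m

Final answer: p = 9.502 × 10^8 m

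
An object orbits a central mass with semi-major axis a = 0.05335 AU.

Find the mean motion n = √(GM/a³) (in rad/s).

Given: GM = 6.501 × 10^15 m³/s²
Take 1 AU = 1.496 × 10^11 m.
a = 0.05335 AU = 7.98116 × 10^9 m
GM = 6.501 × 10^15 m³/s²
a³ = 5.08391 × 10^29 m³
GM/a³ = (6.501 × 10^15) / (5.08391 × 10^29) = 1.27874 × 10^-14 s⁻²
n = √(GM/a³) = 1.13081 × 10^-7 rad/s ≈ 1.131 × 10^-7 rad/s

Final answer: n = 1.131 × 10^-7 rad/s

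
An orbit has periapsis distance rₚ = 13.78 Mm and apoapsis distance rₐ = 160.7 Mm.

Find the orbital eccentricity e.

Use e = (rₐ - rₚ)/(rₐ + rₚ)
rₚ = 13.78 Mm = 1.378 × 10^7 m
rₐ = 160.7 Mm = 1.607 × 10^8 m
rₐ − rₚ = 1.4692 × 10^8 m
rₐ + rₚ = 1.7448 × 10^8 m
e = (rₐ − rₚ)/(rₐ + rₚ) = 0.842045

Final answer: e = 0.842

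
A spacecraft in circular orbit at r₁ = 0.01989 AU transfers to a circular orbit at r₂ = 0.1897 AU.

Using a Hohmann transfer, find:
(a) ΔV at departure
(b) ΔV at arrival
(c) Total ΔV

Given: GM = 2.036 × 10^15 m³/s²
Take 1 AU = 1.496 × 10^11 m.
r₁ = 0.01989 AU = 2.97554 × 10^9 m
r₂ = 0.1897 AU = 2.83791 × 10^10 m
GM = 2.036 × 10^15 m³/s²
Transfer ellipse: a_t = (r₁ + r₂)/2 = 1.56773 × 10^10 m
Circular speed at r₁: v₁ = √(GM/r₁) = 827.191 m/s
Transfer speed at r₁ (periapsis): v₁ₜ = √(GM(2/r₁ − 1/a_t)) = 1112.93 m/s
(a) ΔV₁ = v₁ₜ − v₁ = 285.742 m/s ≈ 285.7 m/s
Circular speed at r₂: v₂ = √(GM/r₂) = 267.849 m/s
Transfer speed at r₂ (apoapsis): v₂ₜ = √(GM(2/r₂ − 1/a_t)) = 116.691 m/s
(b) ΔV₂ = v₂ − v₂ₜ = 151.158 m/s ≈ 151.2 m/s
(c) ΔV_total = ΔV₁ + ΔV₂ = 436.9 m/s ≈ 436.9 m/s

Final answer:
(a) ΔV₁ = 285.7 m/s
(b) ΔV₂ = 151.2 m/s
(c) ΔV_total = 436.9 m/s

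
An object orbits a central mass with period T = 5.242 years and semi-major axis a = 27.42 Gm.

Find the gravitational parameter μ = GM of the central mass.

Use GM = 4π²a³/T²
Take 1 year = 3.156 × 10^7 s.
T = 5.242 years = 1.65438 × 10^8 s
a = 27.42 Gm = 2.742 × 10^10 m
a³ = 2.06159 × 10^31 m³
T² = 2.73696 × 10^16 s²
GM = 4π² × (2.06159 × 10^31) / (2.73696 × 10^16) = 2.97368 × 10^16 m³/s²
GM ≈ 2.974 × 10^16 m³/s²

Final answer: GM = 2.974 × 10^16 m³/s²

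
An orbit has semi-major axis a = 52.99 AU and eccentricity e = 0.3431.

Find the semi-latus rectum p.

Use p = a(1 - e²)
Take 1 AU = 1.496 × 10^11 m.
a = 52.99 AU = 7.9273 × 10^12 m
e = 0.3431,  e² = 0.117718,  1 − e² = 0.882282
p = a(1 − e²) = 7.9273 × 10^12 m × 0.882282 = 6.99412 × 10^12 m ≈ 46.75 AU

Final answer: p = 46.75 AU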